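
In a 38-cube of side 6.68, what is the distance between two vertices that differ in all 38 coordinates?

d = √(6.68² + 6.68² + ... + 6.68²) [38 terms] = √(38·6.68²) = 6.68√38 ≈ 41.1783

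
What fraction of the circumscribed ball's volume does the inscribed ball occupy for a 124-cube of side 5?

V_in/V_out = n^(-n/2) = 124^(-124/2) ≈ 1.61382e-130.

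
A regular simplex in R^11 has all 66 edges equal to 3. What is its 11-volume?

V_11 = √(12) · 3^11 / (11! · 2^(11/2)) ≈ 0.000339706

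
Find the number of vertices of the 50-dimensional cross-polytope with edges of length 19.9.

The 50-dimensional cross-polytope has 2n = 2·50 = 100 vertices.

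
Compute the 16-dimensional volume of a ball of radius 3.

V_16(3) = π^(16/2) · (3)^16 / Γ(16/2 + 1) = 4782969·π^8/4480 ≈ 1.01302e+07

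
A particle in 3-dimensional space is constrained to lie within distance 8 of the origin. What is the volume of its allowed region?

V = 2048·π/3 ≈ 2144.66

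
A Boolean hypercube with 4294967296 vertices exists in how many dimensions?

n = log_2(4294967296) = 32.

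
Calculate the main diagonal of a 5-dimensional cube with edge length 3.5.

Diagonal = √5 · 3.5 ≈ 7.82624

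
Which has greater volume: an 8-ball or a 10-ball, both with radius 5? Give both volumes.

V_8(5) ≈ 1.58543e+06. V_10(5) ≈ 2.49039e+07. The 10-ball is larger.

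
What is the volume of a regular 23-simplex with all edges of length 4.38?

V_23 = √(24) · 4.38^23 / (23! · 2^(23/2)) ≈ 3.71254e-11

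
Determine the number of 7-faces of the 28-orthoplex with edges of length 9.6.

f_7(28-orthoplex) = 2^8 · (28 choose 8) = 795674880.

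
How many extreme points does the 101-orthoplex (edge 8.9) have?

The 101-dimensional cross-polytope has 2n = 2·101 = 202 vertices.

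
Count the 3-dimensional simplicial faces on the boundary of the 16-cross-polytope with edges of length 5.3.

f_3(16-orthoplex) = 2^4 · (16 choose 4) = 29120.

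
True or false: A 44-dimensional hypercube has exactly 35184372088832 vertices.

False. The 44-cube has 2^44 = 17592186044416 vertices.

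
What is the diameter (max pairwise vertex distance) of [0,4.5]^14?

The space diagonal of an n-cube of side s is s√n. Here 4.5·√14 ≈ 16.8375.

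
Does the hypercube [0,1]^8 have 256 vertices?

True. The 8-cube has 2^8 = 256 vertices.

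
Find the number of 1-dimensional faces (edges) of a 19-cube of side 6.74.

Number of 1-faces = C(19,1)·2^(19-1) = 19·262144 = 4980736.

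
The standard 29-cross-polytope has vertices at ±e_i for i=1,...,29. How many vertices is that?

Number of vertices = 2n = 58.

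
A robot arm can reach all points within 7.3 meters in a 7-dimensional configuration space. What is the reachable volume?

The n-ball volume is π^(n/2)·r^n/Γ(n/2+1). With n=7, r=7.3: V ≈ 5.21964e+06.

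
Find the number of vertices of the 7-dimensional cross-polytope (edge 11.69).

An n-cross-polytope has 2n vertices; here n = 7, giving 14.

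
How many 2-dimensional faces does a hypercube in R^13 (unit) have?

Choose 2 of 13 axes to span the face (C(13,2) = 78 ways), then fix each of the remaining 11 coordinates at one of its two extreme values (2^11 = 2048 ways): 78·2048 = 159744.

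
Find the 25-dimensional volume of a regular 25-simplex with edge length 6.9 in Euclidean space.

For a regular n-simplex with edge a, V = (a^n / n!)·√((n+1)/2^n). With a=6.9, n=25: V ≈ 5.31121e-08.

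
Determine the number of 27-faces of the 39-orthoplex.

Each 27-face is the convex hull of 28 vertices, one chosen as ±e_i from each of 28 distinct axes: 2^28·C(39,28) = 449912868452696064.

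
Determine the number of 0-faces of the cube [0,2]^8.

An n-cube has C(n,k)·2^(n-k) k-faces. Here C(8,0)·2^8 = 1·256 = 256.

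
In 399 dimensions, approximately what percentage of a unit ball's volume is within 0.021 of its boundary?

1 - (1-0.021)^399 ≈ 0.99979 ≈ 99.9790%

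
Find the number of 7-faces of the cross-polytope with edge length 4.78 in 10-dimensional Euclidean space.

Each 7-face is the convex hull of 8 vertices, one chosen as ±e_i from each of 8 distinct axes: 2^8·C(10,8) = 11520.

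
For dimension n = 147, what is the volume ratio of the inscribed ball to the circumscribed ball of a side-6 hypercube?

V_in / V_out = (r_in/r_out)^147 = (1/√147)^147 = 147^(-147/2) ≈ 5.03705e-160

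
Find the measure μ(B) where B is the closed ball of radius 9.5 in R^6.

Volume = π^{6/2}·(9.5)^6/Γ(4) = 47045881·π^3/384 ≈ 3.79874e+06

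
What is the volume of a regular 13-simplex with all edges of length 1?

Volume = 1^13 · √(14/2^13) / 13! ≈ 6.63879e-12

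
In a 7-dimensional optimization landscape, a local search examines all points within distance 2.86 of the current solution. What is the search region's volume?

Volume = π^{7/2}·(2.86)^7/Γ(9/2) ≈ 7395.07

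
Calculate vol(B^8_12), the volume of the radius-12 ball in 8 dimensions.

V = 17915904·π^4 ≈ 1.74517e+09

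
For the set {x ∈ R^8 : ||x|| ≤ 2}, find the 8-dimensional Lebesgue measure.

The n-ball volume is π^(n/2)·r^n/Γ(n/2+1). With n=8, r=2: V = 32·π^4/3 ≈ 1039.03.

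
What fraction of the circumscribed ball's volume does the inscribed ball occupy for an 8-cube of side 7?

V_in / V_out = (r_in/r_out)^8 = (1/√8)^8 = 8^(-8/2) ≈ 0.000244141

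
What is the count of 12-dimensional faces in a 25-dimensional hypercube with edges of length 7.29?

f_12(25-cube) = (25 choose 12) · 2^13 = 42600857600.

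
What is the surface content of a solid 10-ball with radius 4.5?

The surface area of an n-ball is 2π^(n/2) r^(n-1) / Γ(n/2). For n=10, r=4.5: 129140163·π^5/2048 ≈ 1.92966e+07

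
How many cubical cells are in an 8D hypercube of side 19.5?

Number of 3-faces = C(8,3) · 2^(8-3) = 56 · 32 = 1792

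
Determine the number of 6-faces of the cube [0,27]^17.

An n-cube has C(n,k)·2^(n-k) k-faces. Here C(17,6)·2^11 = 12376·2048 = 25346048.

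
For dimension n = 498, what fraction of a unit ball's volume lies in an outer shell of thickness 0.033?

1 - (1-0.033)^498 ≈ 0.9999999447 ≈ 99.999994%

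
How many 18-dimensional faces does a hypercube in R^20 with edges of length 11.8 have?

f_18(20-cube) = (20 choose 18) · 2^2 = 760.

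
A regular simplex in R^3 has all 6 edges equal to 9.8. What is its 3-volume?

Volume = (√2/12) · 9.8³ = 110.921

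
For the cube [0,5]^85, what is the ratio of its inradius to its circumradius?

For an n-cube of any side s, the inradius is s/2 and the circumradius is s√n/2, so the ratio is 1/√85 ≈ 0.108465.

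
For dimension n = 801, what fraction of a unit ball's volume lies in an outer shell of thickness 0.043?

1 - (1-0.043)^801 ≈ 1 - 5.134e-16 ≈ (100 - 5.55e-14)%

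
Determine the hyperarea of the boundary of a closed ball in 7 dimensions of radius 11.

S = n·V_n(r)/r = 7·V_7(11)/11 (volume-to-surface relation), giving 28344976·π^3/15 ≈ 5.85915e+07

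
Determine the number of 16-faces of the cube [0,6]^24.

Choose 16 of 24 axes to span the face (C(24,16) = 735471 ways), then fix each of the remaining 8 coordinates at one of its two extreme values (2^8 = 256 ways): 735471·256 = 188280576.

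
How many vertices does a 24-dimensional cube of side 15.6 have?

The 24-cube has 2^24 = 16777216 vertices.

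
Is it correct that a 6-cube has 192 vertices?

False. The 6-cube has 2^6 = 64 vertices.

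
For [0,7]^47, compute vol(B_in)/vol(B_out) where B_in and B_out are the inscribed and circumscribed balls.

Volume scales as r^n, and r_in/r_out = 1/√47, giving (1/√47)^47 ≈ 5.07809e-40.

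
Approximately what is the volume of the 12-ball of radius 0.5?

Volume = π^{12/2}·(0.5)^12/Γ(7) = π^6/2949120 ≈ 0.000325992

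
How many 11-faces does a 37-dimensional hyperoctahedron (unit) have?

An n-cross-polytope has 2^(k+1)·C(n,k+1) k-faces. Here 2^12·C(37,12) = 4096·1852482996 = 7587770351616.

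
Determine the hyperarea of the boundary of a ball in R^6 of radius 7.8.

S = n·V_n(r)/r = 6·V_6(7.8)/7.8 (volume-to-surface relation), giving 895205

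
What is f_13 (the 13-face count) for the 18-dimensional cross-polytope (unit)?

Each 13-face is the convex hull of 14 vertices, one chosen as ±e_i from each of 14 distinct axes: 2^14·C(18,14) = 50135040.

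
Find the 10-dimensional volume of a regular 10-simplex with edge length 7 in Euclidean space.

For a regular n-simplex with edge a, V = (a^n / n!)·√((n+1)/2^n). With a=7, n=10: V ≈ 8.06796.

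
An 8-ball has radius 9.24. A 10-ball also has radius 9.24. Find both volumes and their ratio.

V_8(9.24) ≈ 2.15657e+08. V_10(9.24) ≈ 1.15688e+10. Ratio V_8/V_10 ≈ 0.01864.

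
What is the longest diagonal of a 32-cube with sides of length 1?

d = √(1² + 1² + ... + 1²) [32 terms] = √(32·1²) = 1√32 ≈ 5.65685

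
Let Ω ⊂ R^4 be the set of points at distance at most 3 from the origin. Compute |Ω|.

V_4(3) = π^(4/2) · (3)^4 / Γ(4/2 + 1) = 81·π^2/2 ≈ 399.719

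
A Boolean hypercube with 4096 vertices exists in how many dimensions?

The n-cube has 2^n vertices, and 4096 = 2^12, so n = 12.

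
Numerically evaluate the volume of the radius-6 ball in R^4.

Volume = π^{4/2}·(6)^4/Γ(3) = 648·π^2 ≈ 6395.5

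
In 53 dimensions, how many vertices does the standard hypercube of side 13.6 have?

Number of vertices = 2^53 = 9007199254740992.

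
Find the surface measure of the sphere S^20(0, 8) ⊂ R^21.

S = n·V_n(r)/r = 21·V_21(8)/8 (volume-to-surface relation), giving 2361183241434822606848·π^10/654729075 ≈ 3.37728e+17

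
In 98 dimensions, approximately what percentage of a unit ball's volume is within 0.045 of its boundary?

1 - (1-0.045)^98 ≈ 0.989027 ≈ 98.90%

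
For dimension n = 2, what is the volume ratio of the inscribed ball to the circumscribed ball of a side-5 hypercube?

V_in / V_out = (r_in/r_out)^2 = (1/√2)^2 = 2^(-2/2) ≈ 0.5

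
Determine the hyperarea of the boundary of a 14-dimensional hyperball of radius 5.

S_14(5) = 2·π^(14/2)·(5)^13 / Γ(14/2) = 244140625·π^7/72 ≈ 1.02413e+10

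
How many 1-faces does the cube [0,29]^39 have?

The 39-cube has n·2^(n-1) = 39·2^38 = 39·274877906944 = 10720238370816 edges.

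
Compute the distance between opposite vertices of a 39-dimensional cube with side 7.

Diagonal = √39 · 7 ≈ 43.715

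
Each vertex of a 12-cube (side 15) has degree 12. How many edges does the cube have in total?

The 12-cube has n·2^(n-1) = 12·2^11 = 12·2048 = 24576 edges.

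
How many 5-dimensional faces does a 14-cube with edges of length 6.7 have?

Number of 5-faces = C(14,5) · 2^(14-5) = 2002 · 512 = 1025024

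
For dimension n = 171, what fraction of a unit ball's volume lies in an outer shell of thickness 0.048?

1 - (1-0.048)^171 ≈ 0.999778 ≈ 99.9778%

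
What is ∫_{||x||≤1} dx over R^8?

V_8(1) = π^(8/2) · (1)^8 / Γ(8/2 + 1) = π^4/24 ≈ 4.05871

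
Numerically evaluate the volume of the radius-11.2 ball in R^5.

The n-ball volume is π^(n/2)·r^n/Γ(n/2+1). With n=5, r=11.2: V ≈ 927659.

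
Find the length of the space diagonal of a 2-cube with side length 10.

||(10,10,...,10)|| = √(2)·10 ≈ 14.1421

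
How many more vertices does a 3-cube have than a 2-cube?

The 3-cube has 2^3 = 8 vertices. The 2-cube has 2^2 = 4 vertices. Difference: 8 - 4 = 4.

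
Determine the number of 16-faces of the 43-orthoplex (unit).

Each 16-face is the convex hull of 17 vertices, one chosen as ±e_i from each of 17 distinct axes: 2^17·C(43,17) = 55203810346008576.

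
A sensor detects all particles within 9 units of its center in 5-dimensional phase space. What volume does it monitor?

V_5(9) = π^(5/2) · (9)^5 / Γ(5/2 + 1) = 157464·π^2/5 ≈ 310821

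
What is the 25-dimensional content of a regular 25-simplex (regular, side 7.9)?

Volume = 7.9^25 · √(26/2^25) / 25! ≈ 1.56546e-06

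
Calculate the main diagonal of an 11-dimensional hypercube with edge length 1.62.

d = √(1.62² + 1.62² + ... + 1.62²) [11 terms] = √(11·1.62²) = 1.62√11 ≈ 5.37293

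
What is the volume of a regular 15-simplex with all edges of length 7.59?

For a regular n-simplex with edge a, V = (a^n / n!)·√((n+1)/2^n). With a=7.59, n=15: V ≈ 0.270061.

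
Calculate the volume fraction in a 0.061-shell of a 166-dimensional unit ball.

Shell fraction = 1 - (1-0.061)^166 ≈ 0.999971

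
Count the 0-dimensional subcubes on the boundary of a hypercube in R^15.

f_0(15-cube) = (15 choose 0) · 2^15 = 32768.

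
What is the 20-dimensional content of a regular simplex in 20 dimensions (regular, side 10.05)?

V_20 = √(21) · 10.05^20 / (20! · 2^(20/2)) ≈ 0.203239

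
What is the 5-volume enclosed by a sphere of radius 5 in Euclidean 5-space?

Volume = π^{5/2}·(5)^5/Γ(7/2) = 5000·π^2/3 ≈ 16449.3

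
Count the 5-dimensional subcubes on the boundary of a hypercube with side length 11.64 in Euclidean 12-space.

Choose 5 of 12 axes to span the face (C(12,5) = 792 ways), then fix each of the remaining 7 coordinates at one of its two extreme values (2^7 = 128 ways): 792·128 = 101376.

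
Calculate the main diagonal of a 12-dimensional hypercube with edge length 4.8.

||(4.8,4.8,...,4.8)|| = √(12)·4.8 ≈ 16.6277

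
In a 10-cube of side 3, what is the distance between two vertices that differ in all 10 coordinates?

Diagonal = √10 · 3 ≈ 9.48683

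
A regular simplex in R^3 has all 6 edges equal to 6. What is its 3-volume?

Volume = (√2/12) · 6³ = 25.4558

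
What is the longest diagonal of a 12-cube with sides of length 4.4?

d = √(4.4² + 4.4² + ... + 4.4²) [12 terms] = √(12·4.4²) = 4.4√12 ≈ 15.242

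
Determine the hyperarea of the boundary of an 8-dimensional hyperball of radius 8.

S = n·V_n(r)/r = 8·V_8(8)/8 (volume-to-surface relation), giving 2097152·π^4/3 ≈ 6.80939e+07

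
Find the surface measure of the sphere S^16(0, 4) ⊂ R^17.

|∂B_17(4)| = 2199023255552·π^8/2027025 ≈ 1.02937e+10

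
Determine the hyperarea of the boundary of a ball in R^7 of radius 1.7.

The surface area of an n-ball is 2π^(n/2) r^(n-1) / Γ(n/2). For n=7, r=1.7: 798.311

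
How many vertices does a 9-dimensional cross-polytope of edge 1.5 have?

An n-cross-polytope has 2n vertices; here n = 9, giving 18.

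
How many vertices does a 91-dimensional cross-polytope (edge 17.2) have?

Number of vertices = 2n = 182.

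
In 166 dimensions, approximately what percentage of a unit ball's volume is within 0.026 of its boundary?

1 - (1-0.026)^166 ≈ 0.987388 ≈ 98.74%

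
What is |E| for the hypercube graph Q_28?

Number of 1-faces = C(28,1)·2^(28-1) = 28·134217728 = 3758096384.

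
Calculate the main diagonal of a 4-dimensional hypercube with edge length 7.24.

The space diagonal of an n-cube of side s is s√n. Here 7.24·√4 = 14.48.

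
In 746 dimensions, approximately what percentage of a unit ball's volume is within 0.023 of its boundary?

1 - (1-0.023)^746 ≈ 0.9999999711 ≈ 99.999997%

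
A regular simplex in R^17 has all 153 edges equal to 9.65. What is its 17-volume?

Volume = 9.65^17 · √(18/2^17) / 17! ≈ 1.79795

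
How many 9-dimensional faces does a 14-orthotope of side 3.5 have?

Choose 9 of 14 axes to span the face (C(14,9) = 2002 ways), then fix each of the remaining 5 coordinates at one of its two extreme values (2^5 = 32 ways): 2002·32 = 64064.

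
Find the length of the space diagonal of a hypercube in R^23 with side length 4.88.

The space diagonal of an n-cube of side s is s√n. Here 4.88·√23 ≈ 23.4037.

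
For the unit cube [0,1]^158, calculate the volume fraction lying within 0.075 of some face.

The inner cube has side 1-2·0.075 = 0.85 and volume (0.85)^158 ≈ 7.05e-12, so the shell holds 1 - 7.05e-12 of the volume.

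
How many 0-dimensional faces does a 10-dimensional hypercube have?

Number of 0-faces = C(10,0) · 2^(10-0) = 1 · 1024 = 1024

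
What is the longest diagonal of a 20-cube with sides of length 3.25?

||(3.25,3.25,...,3.25)|| = √(20)·3.25 ≈ 14.5344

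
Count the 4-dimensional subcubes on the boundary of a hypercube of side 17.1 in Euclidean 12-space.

Number of 4-faces = C(12,4) · 2^(12-4) = 495 · 256 = 126720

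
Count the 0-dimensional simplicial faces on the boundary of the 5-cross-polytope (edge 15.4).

An n-cross-polytope has 2^(k+1)·C(n,k+1) k-faces. Here 2^1·C(5,1) = 2·5 = 10.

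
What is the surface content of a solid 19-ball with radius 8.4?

S = n·V_n(r)/r = 19·V_19(8.4)/8.4 (volume-to-surface relation), giving 3.84032e+16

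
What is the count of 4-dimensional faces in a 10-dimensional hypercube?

An n-cube has C(n,k)·2^(n-k) k-faces. Here C(10,4)·2^6 = 210·64 = 13440.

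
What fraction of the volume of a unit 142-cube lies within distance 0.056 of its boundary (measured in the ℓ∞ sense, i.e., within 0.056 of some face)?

1 - (1 - 2·0.056)^142 = 1 - 0.888^142 ≈ 0.9999999527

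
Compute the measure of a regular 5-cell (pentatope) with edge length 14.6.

V_4 = √(5) · 14.6^4 / (4! · 2^(4/2)) ≈ 1058.34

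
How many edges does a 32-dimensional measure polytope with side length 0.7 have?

An n-cube has n·2^(n-1) edges. With n = 32: 32·2147483648 = 68719476736.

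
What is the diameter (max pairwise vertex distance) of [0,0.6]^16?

d = √(0.6² + 0.6² + ... + 0.6²) [16 terms] = √(16·0.6²) = 0.6√16 = 2.4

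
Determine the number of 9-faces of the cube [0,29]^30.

Number of 9-faces = C(30,9) · 2^(30-9) = 14307150 · 2097152 = 30004268236800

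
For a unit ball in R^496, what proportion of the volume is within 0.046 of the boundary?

Shell fraction = 1 - (1-0.046)^496 ≈ 1 - 7.178e-11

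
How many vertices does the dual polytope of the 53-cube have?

Number of vertices = 2n = 106.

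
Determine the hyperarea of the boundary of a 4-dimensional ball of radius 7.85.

The surface area of an n-ball is 2π^(n/2) r^(n-1) / Γ(n/2). For n=4, r=7.85: 9548.58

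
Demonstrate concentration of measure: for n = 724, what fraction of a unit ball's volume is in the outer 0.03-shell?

1 - (1-0.03)^724 ≈ 1 - 2.647e-10 ≈ (100 - 2.65e-08)%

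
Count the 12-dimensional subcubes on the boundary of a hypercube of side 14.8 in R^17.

Number of 12-faces = C(17,12) · 2^(17-12) = 6188 · 32 = 198016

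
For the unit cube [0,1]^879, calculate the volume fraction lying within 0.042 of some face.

Shell fraction = 1 - (1-0.084)^879 ≈ 1 - 3.207e-34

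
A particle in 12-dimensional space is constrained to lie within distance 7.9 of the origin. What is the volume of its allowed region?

The n-ball volume is π^(n/2)·r^n/Γ(n/2+1). With n=12, r=7.9: V ≈ 7.89027e+10.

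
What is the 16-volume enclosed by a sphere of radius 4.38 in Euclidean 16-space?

The n-ball volume is π^(n/2)·r^n/Γ(n/2+1). With n=16, r=4.38: V ≈ 4.31782e+09.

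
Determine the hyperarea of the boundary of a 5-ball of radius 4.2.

S_5(4.2) = 2·π^(5/2)·(4.2)^4 / Γ(5/2) ≈ 8189.66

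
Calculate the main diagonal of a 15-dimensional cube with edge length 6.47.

||(6.47,6.47,...,6.47)|| = √(15)·6.47 ≈ 25.0582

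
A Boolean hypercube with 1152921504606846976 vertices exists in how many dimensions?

Since 2^n = 1152921504606846976, we have n = 60.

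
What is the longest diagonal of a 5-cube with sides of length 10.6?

d = √(10.6² + 10.6² + ... + 10.6²) [5 terms] = √(5·10.6²) = 10.6√5 ≈ 23.7023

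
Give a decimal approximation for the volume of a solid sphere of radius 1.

V = 4·π/3 ≈ 4.18879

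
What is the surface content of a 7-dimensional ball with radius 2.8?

The surface area of an n-ball is 2π^(n/2) r^(n-1) / Γ(n/2). For n=7, r=2.8: 15937.7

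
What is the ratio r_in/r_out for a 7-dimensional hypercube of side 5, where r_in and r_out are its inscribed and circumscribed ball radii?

r_in = 5/2 (half the side); r_out = 5√7/2 (half the diagonal). Ratio = 1/√7 ≈ 0.377964.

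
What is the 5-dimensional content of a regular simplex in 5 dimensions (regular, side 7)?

Volume = 7^5 · √(6/2^5) / 5! ≈ 60.647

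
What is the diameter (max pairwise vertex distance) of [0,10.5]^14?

Diagonal = √14 · 10.5 ≈ 39.2874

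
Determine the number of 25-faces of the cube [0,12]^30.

An n-cube has C(n,k)·2^(n-k) k-faces. Here C(30,25)·2^5 = 142506·32 = 4560192.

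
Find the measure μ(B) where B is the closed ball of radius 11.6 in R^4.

Volume = π^{4/2}·(11.6)^4/Γ(3) ≈ 89351.5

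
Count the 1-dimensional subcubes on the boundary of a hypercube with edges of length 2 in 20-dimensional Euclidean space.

Number of 1-faces = C(20,1) · 2^(20-1) = 20 · 524288 = 10485760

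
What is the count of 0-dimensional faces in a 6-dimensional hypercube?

An n-cube has C(n,k)·2^(n-k) k-faces. Here C(6,0)·2^6 = 1·64 = 64.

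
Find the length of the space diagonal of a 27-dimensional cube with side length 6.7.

The space diagonal of an n-cube of side s is s√n. Here 6.7·√27 ≈ 34.8142.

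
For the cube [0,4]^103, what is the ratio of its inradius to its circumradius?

For an n-cube of any side s, the inradius is s/2 and the circumradius is s√n/2, so the ratio is 1/√103 ≈ 0.0985329.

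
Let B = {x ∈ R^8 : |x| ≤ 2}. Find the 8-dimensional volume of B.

Volume = π^{8/2}·(2)^8/Γ(5) = 32·π^4/3 ≈ 1039.03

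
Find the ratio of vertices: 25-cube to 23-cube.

The 25-cube has 2^25 = 33554432 vertices. The 23-cube has 2^23 = 8388608 vertices. Ratio: 33554432/8388608 = 4.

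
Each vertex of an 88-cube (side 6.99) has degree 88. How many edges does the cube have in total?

Number of 1-faces = C(88,1)·2^(88-1) = 88·154742504910672534362390528 = 13617340432139183023890366464.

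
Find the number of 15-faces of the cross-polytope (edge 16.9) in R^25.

f_15(25-orthoplex) = 2^16 · (25 choose 16) = 133888409600.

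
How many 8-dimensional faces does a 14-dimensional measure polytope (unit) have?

Choose 8 of 14 axes to span the face (C(14,8) = 3003 ways), then fix each of the remaining 6 coordinates at one of its two extreme values (2^6 = 64 ways): 3003·64 = 192192.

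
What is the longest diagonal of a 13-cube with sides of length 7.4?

Diagonal = √13 · 7.4 ≈ 26.6811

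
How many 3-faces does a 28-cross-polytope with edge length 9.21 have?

An n-cross-polytope has 2^(k+1)·C(n,k+1) k-faces. Here 2^4·C(28,4) = 16·20475 = 327600.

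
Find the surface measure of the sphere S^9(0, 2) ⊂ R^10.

S = n·V_n(r)/r = 10·V_10(2)/2 (volume-to-surface relation), giving 128·π^5/3 ≈ 13056.8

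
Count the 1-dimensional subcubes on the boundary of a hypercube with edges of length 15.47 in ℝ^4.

Number of 1-faces = C(4,1) · 2^(4-1) = 4 · 8 = 32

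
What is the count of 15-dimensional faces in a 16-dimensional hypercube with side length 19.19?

f_15(16-cube) = (16 choose 15) · 2^1 = 32.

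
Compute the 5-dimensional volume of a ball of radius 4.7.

V_5(4.7) = π^(5/2) · (4.7)^5 / Γ(5/2 + 1) ≈ 12072.2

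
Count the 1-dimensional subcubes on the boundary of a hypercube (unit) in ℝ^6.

f_1(6-cube) = (6 choose 1) · 2^5 = 192.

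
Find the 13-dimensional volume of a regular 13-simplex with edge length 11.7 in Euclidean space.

V_13 = √(14) · 11.7^13 / (13! · 2^(13/2)) ≈ 511.099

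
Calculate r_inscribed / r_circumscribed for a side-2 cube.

r_in = 2/2 (half the side); r_out = 2√3/2 (half the diagonal). Ratio = 1/√3 ≈ 0.57735.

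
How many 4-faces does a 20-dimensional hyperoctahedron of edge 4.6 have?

Number of 4-faces = 2^(4+1) · C(20,4+1) = 32 · 15504 = 496128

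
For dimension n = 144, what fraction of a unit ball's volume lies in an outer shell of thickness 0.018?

1 - (1-0.018)^144 ≈ 0.926877 ≈ 92.69%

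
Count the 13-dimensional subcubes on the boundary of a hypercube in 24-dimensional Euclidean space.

Choose 13 of 24 axes to span the face (C(24,13) = 2496144 ways), then fix each of the remaining 11 coordinates at one of its two extreme values (2^11 = 2048 ways): 2496144·2048 = 5112102912.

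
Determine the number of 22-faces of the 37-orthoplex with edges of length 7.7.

f_22(37-orthoplex) = 2^23 · (37 choose 23) = 51229957187174400.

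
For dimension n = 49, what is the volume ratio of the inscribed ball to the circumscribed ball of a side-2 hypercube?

Volume scales as r^n, and r_in/r_out = 1/√49, giving (1/√49)^49 ≈ 3.89221e-42.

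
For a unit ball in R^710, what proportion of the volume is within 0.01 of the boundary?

Shell fraction = 1 - (1-0.01)^710 ≈ 0.999204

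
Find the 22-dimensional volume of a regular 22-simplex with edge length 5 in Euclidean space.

V_22 = √(23) · 5^22 / (22! · 2^(22/2)) ≈ 4.96715e-09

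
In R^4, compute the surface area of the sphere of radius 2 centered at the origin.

|∂B_4(2)| = 16·π^2 ≈ 157.914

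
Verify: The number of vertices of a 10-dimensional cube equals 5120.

False. The 10-cube has 2^10 = 1024 vertices.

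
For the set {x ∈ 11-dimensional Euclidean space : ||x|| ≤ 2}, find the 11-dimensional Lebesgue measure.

V_11(2) = π^(11/2) · (2)^11 / Γ(11/2 + 1) = 131072·π^5/10395 ≈ 3858.64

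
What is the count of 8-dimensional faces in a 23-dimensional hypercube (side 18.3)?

Choose 8 of 23 axes to span the face (C(23,8) = 490314 ways), then fix each of the remaining 15 coordinates at one of its two extreme values (2^15 = 32768 ways): 490314·32768 = 16066609152.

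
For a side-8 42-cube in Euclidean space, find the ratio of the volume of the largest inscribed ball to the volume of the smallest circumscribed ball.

V_in/V_out = n^(-n/2) = 42^(-42/2) ≈ 8.1614e-35.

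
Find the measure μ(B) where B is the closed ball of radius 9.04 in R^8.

V_8(9.04) = π^(8/2) · (9.04)^8 / Γ(8/2 + 1) ≈ 1.81024e+08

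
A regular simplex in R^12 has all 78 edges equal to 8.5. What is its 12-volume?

V = (8.5^12 / 12!) · √((12+1) / 2^12) ≈ 16.7295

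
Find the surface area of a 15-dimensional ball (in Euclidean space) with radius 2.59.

|∂B_15(2.59)| ≈ 3.49718e+06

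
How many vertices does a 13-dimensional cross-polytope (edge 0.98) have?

Number of vertices = 2n = 26.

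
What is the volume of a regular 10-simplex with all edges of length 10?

For a regular n-simplex with edge a, V = (a^n / n!)·√((n+1)/2^n). With a=10, n=10: V ≈ 285.617.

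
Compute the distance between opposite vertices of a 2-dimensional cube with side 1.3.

d = √(1.3² + 1.3² + ... + 1.3²) [2 terms] = √(2·1.3²) = 1.3√2 ≈ 1.83848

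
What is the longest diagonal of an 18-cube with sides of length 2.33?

Diagonal = √18 · 2.33 ≈ 9.88535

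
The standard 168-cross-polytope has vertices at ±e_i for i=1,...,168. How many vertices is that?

The vertices are ±e_1, ..., ±e_168, so there are 2·168 = 336.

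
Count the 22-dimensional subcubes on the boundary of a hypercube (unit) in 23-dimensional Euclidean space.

An n-cube has C(n,k)·2^(n-k) k-faces. Here C(23,22)·2^1 = 23·2 = 46.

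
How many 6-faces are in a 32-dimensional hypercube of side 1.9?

Number of 6-faces = C(32,6) · 2^(32-6) = 906192 · 67108864 = 60813515685888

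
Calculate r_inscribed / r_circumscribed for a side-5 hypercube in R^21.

r_in / r_out = (5/2) / (5√21/2) = 1/√21 ≈ 0.218218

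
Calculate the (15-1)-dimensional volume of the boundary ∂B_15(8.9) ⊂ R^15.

S = n·V_n(r)/r = 15·V_15(8.9)/8.9 (volume-to-surface relation), giving 1.11939e+14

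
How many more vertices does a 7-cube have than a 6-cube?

The 7-cube has 2^7 = 128 vertices. The 6-cube has 2^6 = 64 vertices. Difference: 128 - 64 = 64.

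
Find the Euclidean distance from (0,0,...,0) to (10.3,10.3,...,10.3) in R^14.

||(10.3,10.3,...,10.3)|| = √(14)·10.3 ≈ 38.5391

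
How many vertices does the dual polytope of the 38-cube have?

The vertices are ±e_1, ..., ±e_38, so there are 2·38 = 76.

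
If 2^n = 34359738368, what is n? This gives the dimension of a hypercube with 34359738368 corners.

The n-cube has 2^n vertices, and 34359738368 = 2^35, so n = 35.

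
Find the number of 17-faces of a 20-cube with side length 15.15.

An n-cube has C(n,k)·2^(n-k) k-faces. Here C(20,17)·2^3 = 1140·8 = 9120.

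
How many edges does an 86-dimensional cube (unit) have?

Number of 1-faces = C(86,1)·2^(86-1) = 86·38685626227668133590597632 = 3326963855579459488791396352.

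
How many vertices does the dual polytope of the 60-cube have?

Number of vertices = 2n = 120.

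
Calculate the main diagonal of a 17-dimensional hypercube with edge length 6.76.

Diagonal = √17 · 6.76 ≈ 27.8722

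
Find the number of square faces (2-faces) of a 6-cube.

An n-cube has C(n,k)·2^(n-k) k-faces. Here C(6,2)·2^4 = 15·16 = 240.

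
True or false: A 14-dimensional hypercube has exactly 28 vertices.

False. The 14-cube has 2^14 = 16384 vertices.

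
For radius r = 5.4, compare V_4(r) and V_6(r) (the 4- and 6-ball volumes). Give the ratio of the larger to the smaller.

V_4(5.4) ≈ 4196.09, V_6(5.4) ≈ 128133. The 6-ball is larger by a factor of 30.54.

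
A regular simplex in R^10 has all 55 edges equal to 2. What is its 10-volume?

Volume = 2^10 · √(11/2^10) / 10! ≈ 2.92471e-05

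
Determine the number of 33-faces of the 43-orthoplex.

f_33(43-orthoplex) = 2^34 · (43 choose 34) = 9688106104080302080.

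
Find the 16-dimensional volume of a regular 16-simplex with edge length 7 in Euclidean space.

V = (7^16 / 16!) · √((16+1) / 2^16) ≈ 0.0255819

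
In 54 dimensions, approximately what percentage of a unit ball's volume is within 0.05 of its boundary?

1 - (1-0.05)^54 ≈ 0.937328 ≈ 93.73%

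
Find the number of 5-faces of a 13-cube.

Number of 5-faces = C(13,5) · 2^(13-5) = 1287 · 256 = 329472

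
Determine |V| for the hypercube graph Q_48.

The 48-cube has 2^48 = 281474976710656 vertices.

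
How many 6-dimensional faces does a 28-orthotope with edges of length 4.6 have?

Number of 6-faces = C(28,6) · 2^(28-6) = 376740 · 4194304 = 1580162088960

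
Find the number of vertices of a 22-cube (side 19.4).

The 22-cube has 2^22 = 4194304 vertices.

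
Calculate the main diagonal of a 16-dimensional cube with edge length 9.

The space diagonal of an n-cube of side s is s√n. Here 9·√16 = 36.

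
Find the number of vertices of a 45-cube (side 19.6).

An n-cube has 2^n vertices; for n = 45 that is 2^45 = 35184372088832.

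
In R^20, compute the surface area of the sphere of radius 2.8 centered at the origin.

The surface area of an n-ball is 2π^(n/2) r^(n-1) / Γ(n/2). For n=20, r=2.8: 1.61722e+08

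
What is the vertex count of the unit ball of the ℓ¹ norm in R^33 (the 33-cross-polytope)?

The 33-dimensional cross-polytope has 2n = 2·33 = 66 vertices.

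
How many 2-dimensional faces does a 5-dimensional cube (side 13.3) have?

An n-cube has C(n,k)·2^(n-k) k-faces. Here C(5,2)·2^3 = 10·8 = 80.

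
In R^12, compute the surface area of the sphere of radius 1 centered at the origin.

S_12(1) = 2·π^(12/2)·(1)^11 / Γ(12/2) = π^6/60 ≈ 16.0232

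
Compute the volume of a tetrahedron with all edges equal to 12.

Volume = (√2/12) · 12³ = 203.647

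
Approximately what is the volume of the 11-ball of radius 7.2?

The n-ball volume is π^(n/2)·r^n/Γ(n/2+1). With n=11, r=7.2: V ≈ 5.07881e+09.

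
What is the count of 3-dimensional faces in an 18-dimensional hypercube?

An n-cube has C(n,k)·2^(n-k) k-faces. Here C(18,3)·2^15 = 816·32768 = 26738688.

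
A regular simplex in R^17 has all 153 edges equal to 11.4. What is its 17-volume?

V_17 = √(18) · 11.4^17 / (17! · 2^(17/2)) ≈ 30.5629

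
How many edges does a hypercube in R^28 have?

Each of the 2^28 = 268435456 vertices has degree 28; total edges = 28·2^28/2 = 3758096384.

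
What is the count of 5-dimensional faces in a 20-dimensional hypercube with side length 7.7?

Choose 5 of 20 axes to span the face (C(20,5) = 15504 ways), then fix each of the remaining 15 coordinates at one of its two extreme values (2^15 = 32768 ways): 15504·32768 = 508035072.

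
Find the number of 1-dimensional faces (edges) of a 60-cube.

Number of 1-faces = C(60,1)·2^(60-1) = 60·576460752303423488 = 34587645138205409280.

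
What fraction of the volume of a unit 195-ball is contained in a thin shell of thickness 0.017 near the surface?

1 - (1-0.017)^195 ≈ 0.964687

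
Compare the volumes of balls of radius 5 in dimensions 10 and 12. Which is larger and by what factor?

V_10(5) ≈ 2.49039e+07, V_12(5) ≈ 3.25992e+08. The 12-ball is larger by a factor of 13.09.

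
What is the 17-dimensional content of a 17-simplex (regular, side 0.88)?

For a regular n-simplex with edge a, V = (a^n / n!)·√((n+1)/2^n). With a=0.88, n=17: V ≈ 3.74989e-18.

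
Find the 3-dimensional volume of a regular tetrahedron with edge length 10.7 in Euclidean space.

Volume = (√2/12) · 10.7³ = 144.373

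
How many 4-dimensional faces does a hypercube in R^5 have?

f_4(5-cube) = (5 choose 4) · 2^1 = 10.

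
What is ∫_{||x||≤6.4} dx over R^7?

Volume = π^{7/2}·(6.4)^7/Γ(9/2) ≈ 2.07797e+06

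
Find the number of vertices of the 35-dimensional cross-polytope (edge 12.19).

The vertices are ±e_1, ..., ±e_35, so there are 2·35 = 70.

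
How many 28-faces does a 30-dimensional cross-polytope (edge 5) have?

Number of 28-faces = 2^(28+1) · C(30,28+1) = 536870912 · 30 = 16106127360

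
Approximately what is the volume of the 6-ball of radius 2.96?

V_6(2.96) = π^(6/2) · (2.96)^6 / Γ(6/2 + 1) ≈ 3475.75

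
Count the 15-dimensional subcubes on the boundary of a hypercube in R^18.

An n-cube has C(n,k)·2^(n-k) k-faces. Here C(18,15)·2^3 = 816·8 = 6528.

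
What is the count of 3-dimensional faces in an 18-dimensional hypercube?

Number of 3-faces = C(18,3) · 2^(18-3) = 816 · 32768 = 26738688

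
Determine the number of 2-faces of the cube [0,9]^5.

f_2(5-cube) = (5 choose 2) · 2^3 = 80.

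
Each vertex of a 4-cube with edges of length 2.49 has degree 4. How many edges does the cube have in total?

Number of 1-faces = C(4,1)·2^(4-1) = 4·8 = 32.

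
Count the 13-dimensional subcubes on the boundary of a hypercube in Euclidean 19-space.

f_13(19-cube) = (19 choose 13) · 2^6 = 1736448.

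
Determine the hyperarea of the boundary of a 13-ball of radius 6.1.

S_13(6.1) = 2·π^(13/2)·(6.1)^12 / Γ(13/2) ≈ 3.14226e+10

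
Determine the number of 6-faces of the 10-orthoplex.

Each 6-face is the convex hull of 7 vertices, one chosen as ±e_i from each of 7 distinct axes: 2^7·C(10,7) = 15360.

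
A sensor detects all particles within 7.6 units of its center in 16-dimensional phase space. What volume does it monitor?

Volume = π^{16/2}·(7.6)^16/Γ(9) ≈ 2.91539e+13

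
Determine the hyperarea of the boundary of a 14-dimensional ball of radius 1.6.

S = n·V_n(r)/r = 14·V_14(1.6)/1.6 (volume-to-surface relation), giving 3778.39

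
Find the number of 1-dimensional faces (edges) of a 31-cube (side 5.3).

An n-cube has n·2^(n-1) edges. With n = 31: 31·1073741824 = 33285996544.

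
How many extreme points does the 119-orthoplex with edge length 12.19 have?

An n-cross-polytope has 2n vertices; here n = 119, giving 238.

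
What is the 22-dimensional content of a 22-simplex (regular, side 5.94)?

For a regular n-simplex with edge a, V = (a^n / n!)·√((n+1)/2^n). With a=5.94, n=22: V ≈ 2.19821e-07.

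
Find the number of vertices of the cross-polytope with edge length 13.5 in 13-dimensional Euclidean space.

Number of 0-faces = 2^(0+1) · C(13,0+1) = 2 · 13 = 26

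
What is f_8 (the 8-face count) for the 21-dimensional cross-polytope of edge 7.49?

Each 8-face is the convex hull of 9 vertices, one chosen as ±e_i from each of 9 distinct axes: 2^9·C(21,9) = 150492160.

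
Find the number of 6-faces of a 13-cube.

Number of 6-faces = C(13,6) · 2^(13-6) = 1716 · 128 = 219648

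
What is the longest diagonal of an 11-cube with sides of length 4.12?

d = √(4.12² + 4.12² + ... + 4.12²) [11 terms] = √(11·4.12²) = 4.12√11 ≈ 13.6645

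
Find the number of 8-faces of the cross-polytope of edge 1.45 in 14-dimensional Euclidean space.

An n-cross-polytope has 2^(k+1)·C(n,k+1) k-faces. Here 2^9·C(14,9) = 512·2002 = 1025024.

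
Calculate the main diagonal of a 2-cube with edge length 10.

The space diagonal of an n-cube of side s is s√n. Here 10·√2 ≈ 14.1421.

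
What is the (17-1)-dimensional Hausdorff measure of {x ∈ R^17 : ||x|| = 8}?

|∂B_17(8)| = 144115188075855872·π^8/2027025 ≈ 6.74605e+14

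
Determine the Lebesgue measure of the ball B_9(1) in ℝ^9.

V = 32·π^4/945 ≈ 3.29851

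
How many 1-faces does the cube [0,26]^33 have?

An n-cube has n·2^(n-1) edges. With n = 33: 33·4294967296 = 141733920768.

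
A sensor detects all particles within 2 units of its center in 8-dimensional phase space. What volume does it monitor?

V = 32·π^4/3 ≈ 1039.03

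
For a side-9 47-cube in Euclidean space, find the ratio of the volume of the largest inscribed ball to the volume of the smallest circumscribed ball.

The radii are 9/2 and 9√47/2, so the volume ratio is (1/√47)^47 = 47^{-47/2} ≈ 5.07809e-40.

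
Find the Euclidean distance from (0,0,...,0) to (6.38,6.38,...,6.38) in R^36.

The space diagonal of an n-cube of side s is s√n. Here 6.38·√36 = 38.28.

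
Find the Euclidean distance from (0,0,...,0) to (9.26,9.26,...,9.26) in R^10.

The space diagonal of an n-cube of side s is s√n. Here 9.26·√10 ≈ 29.2827.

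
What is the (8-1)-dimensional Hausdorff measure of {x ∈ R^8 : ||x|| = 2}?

S = n·V_n(r)/r = 8·V_8(2)/2 (volume-to-surface relation), giving 128·π^4/3 ≈ 4156.12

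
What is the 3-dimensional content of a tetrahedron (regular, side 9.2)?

Volume = (√2/12) · 9.2³ = 91.7693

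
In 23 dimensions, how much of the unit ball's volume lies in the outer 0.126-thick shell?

V(inner)/V(outer) = ((1-0.126)/1)^23 ≈ 0.04516, so the shell fraction is 0.954839.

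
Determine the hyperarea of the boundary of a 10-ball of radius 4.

S = n·V_n(r)/r = 10·V_10(4)/4 (volume-to-surface relation), giving 65536·π^5/3 ≈ 6.6851e+06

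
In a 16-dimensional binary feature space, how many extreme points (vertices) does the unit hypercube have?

An n-cube has 2^n vertices; for n = 16 that is 2^16 = 65536.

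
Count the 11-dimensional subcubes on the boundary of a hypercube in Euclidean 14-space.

f_11(14-cube) = (14 choose 11) · 2^3 = 2912.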